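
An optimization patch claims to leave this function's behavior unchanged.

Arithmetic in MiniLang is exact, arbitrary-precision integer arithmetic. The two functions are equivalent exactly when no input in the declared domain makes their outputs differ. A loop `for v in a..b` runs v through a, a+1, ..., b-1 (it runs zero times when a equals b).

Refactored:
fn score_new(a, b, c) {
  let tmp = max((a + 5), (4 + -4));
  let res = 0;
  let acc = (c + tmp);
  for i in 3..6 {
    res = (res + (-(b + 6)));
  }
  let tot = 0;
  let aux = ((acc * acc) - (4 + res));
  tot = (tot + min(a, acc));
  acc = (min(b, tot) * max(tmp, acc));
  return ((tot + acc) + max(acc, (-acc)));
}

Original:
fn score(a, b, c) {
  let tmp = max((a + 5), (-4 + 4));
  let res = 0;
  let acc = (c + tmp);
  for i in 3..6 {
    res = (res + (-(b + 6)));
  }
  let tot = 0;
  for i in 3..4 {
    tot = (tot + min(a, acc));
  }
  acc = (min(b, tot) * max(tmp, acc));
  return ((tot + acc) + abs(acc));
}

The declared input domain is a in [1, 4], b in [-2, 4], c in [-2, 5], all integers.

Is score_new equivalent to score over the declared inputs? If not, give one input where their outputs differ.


Side by side, the visible changes include: min/max/abs usage differs, arithmetic usage differs, loop structure differs, local variable names differ, constant usage differs.
As a probe, take a=2, b=-2, c=5: score runs tmp = 7; res = 0; acc = 12; [i=3]; res = -4; [i=4]; res = -8; [i=5]; res = -12; tot = 0; [i=3]; tot = 2; acc = -24; return 2; score_new runs tmp = 7; res = 0; acc = 12; [i=3]; res = -4; [i=4]; res = -8; [i=5]; res = -12; tot = 0; aux = 152; tot = 2; acc = -24; return 2; both end at 2.
Every one of the 224 inputs gives matching results.
verdict: equivalent


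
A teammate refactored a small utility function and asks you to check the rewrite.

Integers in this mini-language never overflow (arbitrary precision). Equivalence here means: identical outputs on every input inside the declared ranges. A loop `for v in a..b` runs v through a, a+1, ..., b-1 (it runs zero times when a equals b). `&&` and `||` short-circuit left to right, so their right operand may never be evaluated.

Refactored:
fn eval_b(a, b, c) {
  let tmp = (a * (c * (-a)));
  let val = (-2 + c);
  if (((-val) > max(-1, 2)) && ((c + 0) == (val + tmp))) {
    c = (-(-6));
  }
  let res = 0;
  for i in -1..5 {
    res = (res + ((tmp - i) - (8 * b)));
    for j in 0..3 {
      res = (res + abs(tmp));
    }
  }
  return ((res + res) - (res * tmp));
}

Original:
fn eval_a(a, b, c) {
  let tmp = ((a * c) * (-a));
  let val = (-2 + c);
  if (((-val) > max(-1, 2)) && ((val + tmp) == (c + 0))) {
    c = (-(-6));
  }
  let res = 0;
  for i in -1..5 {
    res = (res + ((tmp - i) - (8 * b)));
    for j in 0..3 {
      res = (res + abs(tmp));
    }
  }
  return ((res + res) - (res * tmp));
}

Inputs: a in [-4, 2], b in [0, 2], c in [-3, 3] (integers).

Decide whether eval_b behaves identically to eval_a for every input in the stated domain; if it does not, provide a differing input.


Reading the diff, among the changes: same computation, different form.
One worked example (a=-1, b=2, c=3) — eval_a: tmp becomes -3; next val becomes 1; next (((-val) > max(-1, 2)) && ((val + tmp) == (c + 0))) evaluates to false; next res becomes 0; next at i=-1:; next res becomes -18; next at j=0:; next res becomes -15; next at j=1:; next res becomes -12; next at j=2:; next res becomes -9; next at i=0:; next res becomes -28; next at j=0:; next res becomes -25; next at j=1:; next res becomes -22; next at j=2:; next res becomes -19; next at i=1:; next res becomes -39; next at j=0:; next res becomes -36; next at j=1:; next res becomes -33; next at j=2:; next res becomes -30; next at i=2:; next res becomes -51; next at j=0:; next res becomes -48; next at j=1:; next res becomes -45; next at j=2:; next res becomes -42; next at i=3:; next res becomes -64; next at j=0:; next res becomes -61; next at j=1:; next res becomes -58; next at j=2:; next res becomes -55; next at i=4:; next res becomes -78; next at j=0:; next res becomes -75; next at j=1:; next res becomes -72; next at j=2:; next res becomes -69; next final value -345; eval_b: tmp becomes -3; next val becomes 1; next (((-val) > max(-1, 2)) && ((c + 0) == (val + tmp))) evaluates to false; next res becomes 0; next at i=-1:; next res becomes -18; next at j=0:; next res becomes -15; next at j=1:; next res becomes -12; next at j=2:; next res becomes -9; next at i=0:; next res becomes -28; next at j=0:; next res becomes -25; next at j=1:; next res becomes -22; next at j=2:; next res becomes -19; next at i=1:; next res becomes -39; next at j=0:; next res becomes -36; next at j=1:; next res becomes -33; next at j=2:; next res becomes -30; next at i=2:; next res becomes -51; next at j=0:; next res becomes -48; next at j=1:; next res becomes -45; next at j=2:; next res becomes -42; next at i=3:; next res becomes -64; next at j=0:; next res becomes -61; next at j=1:; next res becomes -58; next at j=2:; next res becomes -55; next at i=4:; next res becomes -78; next at j=0:; next res becomes -75; next at j=1:; next res becomes -72; next at j=2:; next res becomes -69; next final value -345; agreement on -345.
Checked all 147 inputs in the declared domain: the outputs agree on every one.
verdict: equivalent


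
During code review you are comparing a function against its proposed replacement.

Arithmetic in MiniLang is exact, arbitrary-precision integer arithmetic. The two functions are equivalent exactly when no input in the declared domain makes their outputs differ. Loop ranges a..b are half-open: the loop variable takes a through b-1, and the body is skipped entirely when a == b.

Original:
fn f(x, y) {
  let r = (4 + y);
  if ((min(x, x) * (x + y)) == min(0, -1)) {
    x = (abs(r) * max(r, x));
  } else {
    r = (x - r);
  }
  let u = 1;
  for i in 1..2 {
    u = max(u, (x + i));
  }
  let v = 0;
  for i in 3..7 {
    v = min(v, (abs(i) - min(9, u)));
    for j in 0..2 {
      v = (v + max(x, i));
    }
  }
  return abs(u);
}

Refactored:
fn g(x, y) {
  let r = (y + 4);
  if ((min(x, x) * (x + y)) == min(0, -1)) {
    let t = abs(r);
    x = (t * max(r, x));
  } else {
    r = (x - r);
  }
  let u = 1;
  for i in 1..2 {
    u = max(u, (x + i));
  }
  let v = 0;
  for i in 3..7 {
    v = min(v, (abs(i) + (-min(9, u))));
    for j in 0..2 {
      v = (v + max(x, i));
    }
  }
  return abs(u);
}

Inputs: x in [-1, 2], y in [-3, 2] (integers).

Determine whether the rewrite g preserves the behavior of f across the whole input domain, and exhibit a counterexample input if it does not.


Side by side, the visible changes include: statement counts differ, and arithmetic usage differs, and local variable names differ.
Tracing x=0, y=0: f: r becomes 4; next ((min(x, x) * (x + y)) == min(0, -1)) evaluates to false; next r becomes -4; next u becomes 1; next at i=1:; next u becomes 1; next v becomes 0; next at i=3:; next v becomes 0; next at j=0:; next v becomes 3; next at j=1:; next v becomes 6; next at i=4:; next v becomes 3; next at j=0:; next v becomes 7; next at j=1:; next v becomes 11; next at i=5:; next v becomes 4; next at j=0:; next v becomes 9; next at j=1:; next v becomes 14; next at i=6:; next v becomes 5; next at j=0:; next v becomes 11; next at j=1:; next v becomes 17; next final value 1 | g: r becomes 4; next ((min(x, x) * (x + y)) == min(0, -1)) evaluates to false; next r becomes -4; next u becomes 1; next at i=1:; next u becomes 1; next v becomes 0; next at i=3:; next v becomes 0; next at j=0:; next v becomes 3; next at j=1:; next v becomes 6; next at i=4:; next v becomes 3; next at j=0:; next v becomes 7; next at j=1:; next v becomes 11; next at i=5:; next v becomes 4; next at j=0:; next v becomes 9; next at j=1:; next v becomes 14; next at i=6:; next v becomes 5; next at j=0:; next v becomes 11; next at j=1:; next v becomes 17; next final value 1 — matching result 1.
Across all 24 domain points the two functions coincide.
verdict: equivalent


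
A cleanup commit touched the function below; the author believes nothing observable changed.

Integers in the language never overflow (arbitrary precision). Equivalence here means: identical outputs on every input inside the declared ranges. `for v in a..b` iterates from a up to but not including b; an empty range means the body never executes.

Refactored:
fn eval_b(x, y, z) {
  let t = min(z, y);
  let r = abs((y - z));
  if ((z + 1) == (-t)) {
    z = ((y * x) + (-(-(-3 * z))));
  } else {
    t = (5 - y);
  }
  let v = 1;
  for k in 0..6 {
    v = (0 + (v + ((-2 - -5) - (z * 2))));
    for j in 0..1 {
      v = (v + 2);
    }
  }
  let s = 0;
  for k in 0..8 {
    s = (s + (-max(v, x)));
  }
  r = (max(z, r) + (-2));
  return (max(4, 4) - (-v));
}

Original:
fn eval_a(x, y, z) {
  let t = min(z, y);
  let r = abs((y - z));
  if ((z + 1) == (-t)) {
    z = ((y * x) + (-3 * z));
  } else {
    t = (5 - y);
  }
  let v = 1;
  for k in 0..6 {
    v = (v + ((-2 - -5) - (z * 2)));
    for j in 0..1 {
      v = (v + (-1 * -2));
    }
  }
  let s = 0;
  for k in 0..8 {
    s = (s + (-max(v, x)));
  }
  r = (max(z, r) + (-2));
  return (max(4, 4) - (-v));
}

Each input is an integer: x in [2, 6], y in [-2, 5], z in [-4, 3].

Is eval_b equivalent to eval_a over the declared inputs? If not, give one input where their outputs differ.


Reading the diff, among the changes: arithmetic usage differs; also constant usage differs.
One worked example (x=3, y=3, z=-4) — eval_a: t = -4; r = 7; ((z + 1) == (-t)) -> false; t = 2; v = 1; [k=0]; v = 12; [j=0]; v = 14; [k=1]; v = 25; [j=0]; v = 27; [k=2]; v = 38; [j=0]; v = 40; [k=3]; v = 51; [j=0]; v = 53; [k=4]; v = 64; [j=0]; v = 66; [k=5]; v = 77; [j=0]; v = 79; s = 0; [k=0]; s = -79; [k=1]; s = -158; [k=2]; s = -237; [k=3]; s = -316; [k=4]; s = -395; [k=5]; s = -474; [k=6]; s = -553; [k=7]; s = -632; r = 5; return 83; eval_b: t = -4; r = 7; ((z + 1) == (-t)) -> false; t = 2; v = 1; [k=0]; v = 12; [j=0]; v = 14; [k=1]; v = 25; [j=0]; v = 27; [k=2]; v = 38; [j=0]; v = 40; [k=3]; v = 51; [j=0]; v = 53; [k=4]; v = 64; [j=0]; v = 66; [k=5]; v = 77; [j=0]; v = 79; s = 0; [k=0]; s = -79; [k=1]; s = -158; [k=2]; s = -237; [k=3]; s = -316; [k=4]; s = -395; [k=5]; s = -474; [k=6]; s = -553; [k=7]; s = -632; r = 5; return 83; agreement on 83.
An exhaustive pass over the 320 declared inputs shows identical outputs.
verdict: equivalent


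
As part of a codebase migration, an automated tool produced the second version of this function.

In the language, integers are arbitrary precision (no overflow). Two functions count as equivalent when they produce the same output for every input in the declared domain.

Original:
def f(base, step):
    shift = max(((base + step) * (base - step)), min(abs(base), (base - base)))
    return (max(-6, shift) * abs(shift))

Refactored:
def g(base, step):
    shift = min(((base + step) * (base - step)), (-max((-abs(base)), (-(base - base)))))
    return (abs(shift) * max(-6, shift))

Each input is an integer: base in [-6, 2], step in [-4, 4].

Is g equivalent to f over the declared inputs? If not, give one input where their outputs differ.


Input base=-6, step=-4: 400 from f versus 0 from g.
verdict: not equivalent; witness: base=-6, step=-4


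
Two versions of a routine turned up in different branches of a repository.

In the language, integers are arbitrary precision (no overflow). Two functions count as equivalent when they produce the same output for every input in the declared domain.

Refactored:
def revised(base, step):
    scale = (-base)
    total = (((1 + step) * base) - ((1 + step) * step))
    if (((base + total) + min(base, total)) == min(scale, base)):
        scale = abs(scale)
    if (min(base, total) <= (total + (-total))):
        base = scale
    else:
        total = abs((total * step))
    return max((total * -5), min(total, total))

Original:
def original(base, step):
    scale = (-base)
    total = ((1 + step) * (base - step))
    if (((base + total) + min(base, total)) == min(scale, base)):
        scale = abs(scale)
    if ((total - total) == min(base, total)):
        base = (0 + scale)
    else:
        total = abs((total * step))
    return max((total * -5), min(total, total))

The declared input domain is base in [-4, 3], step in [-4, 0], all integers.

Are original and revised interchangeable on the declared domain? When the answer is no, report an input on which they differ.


Consider the input base=-4, step=-3.
original: scale becomes 4; next total becomes 2; next (((base + total) + min(base, total)) == min(scale, base)) evaluates to false; next ((total - total) == min(base, total)) evaluates to false; next total becomes 6; next final value 6
revised: scale becomes 4; next total becomes 2; next (((base + total) + min(base, total)) == min(scale, base)) evaluates to false; next (min(base, total) <= (total + (-total))) evaluates to true; next base becomes 4; next final value 2
6 against 2: the behavior changed.
verdict: not equivalent; witness: base=-4, step=-3


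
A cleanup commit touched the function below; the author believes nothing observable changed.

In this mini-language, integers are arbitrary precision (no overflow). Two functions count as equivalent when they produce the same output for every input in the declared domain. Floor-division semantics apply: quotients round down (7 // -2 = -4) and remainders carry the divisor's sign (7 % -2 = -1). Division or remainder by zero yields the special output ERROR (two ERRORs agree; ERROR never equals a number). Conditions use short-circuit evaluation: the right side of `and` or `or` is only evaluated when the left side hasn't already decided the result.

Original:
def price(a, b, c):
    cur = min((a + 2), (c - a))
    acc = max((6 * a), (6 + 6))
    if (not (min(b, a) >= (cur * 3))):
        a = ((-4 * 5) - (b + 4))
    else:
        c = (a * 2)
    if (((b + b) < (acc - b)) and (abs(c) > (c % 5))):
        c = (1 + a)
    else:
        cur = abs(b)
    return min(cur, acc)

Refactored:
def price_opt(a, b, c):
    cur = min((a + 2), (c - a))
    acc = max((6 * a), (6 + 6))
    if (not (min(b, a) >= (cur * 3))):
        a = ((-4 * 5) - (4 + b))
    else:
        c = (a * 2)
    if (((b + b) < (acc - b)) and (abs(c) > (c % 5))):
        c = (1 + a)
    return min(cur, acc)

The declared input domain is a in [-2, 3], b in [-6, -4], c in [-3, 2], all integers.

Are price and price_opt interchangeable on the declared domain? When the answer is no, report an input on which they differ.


Consider the input a=-2, b=-6, c=-2.
price: cur=0, then acc=12, then (not (min(b, a) >= (cur * 3))) is true, then a=-18, then (((b + b) < (acc - b)) and (abs(c) > (c % 5))) is false, then cur=6, then returns 6
price_opt: cur=0, then acc=12, then (not (min(b, a) >= (cur * 3))) is true, then a=-18, then (((b + b) < (acc - b)) and (abs(c) > (c % 5))) is false, then returns 0
6 != 0, so the rewrite changes behavior.
verdict: not equivalent; witness: a=-2, b=-6, c=-2


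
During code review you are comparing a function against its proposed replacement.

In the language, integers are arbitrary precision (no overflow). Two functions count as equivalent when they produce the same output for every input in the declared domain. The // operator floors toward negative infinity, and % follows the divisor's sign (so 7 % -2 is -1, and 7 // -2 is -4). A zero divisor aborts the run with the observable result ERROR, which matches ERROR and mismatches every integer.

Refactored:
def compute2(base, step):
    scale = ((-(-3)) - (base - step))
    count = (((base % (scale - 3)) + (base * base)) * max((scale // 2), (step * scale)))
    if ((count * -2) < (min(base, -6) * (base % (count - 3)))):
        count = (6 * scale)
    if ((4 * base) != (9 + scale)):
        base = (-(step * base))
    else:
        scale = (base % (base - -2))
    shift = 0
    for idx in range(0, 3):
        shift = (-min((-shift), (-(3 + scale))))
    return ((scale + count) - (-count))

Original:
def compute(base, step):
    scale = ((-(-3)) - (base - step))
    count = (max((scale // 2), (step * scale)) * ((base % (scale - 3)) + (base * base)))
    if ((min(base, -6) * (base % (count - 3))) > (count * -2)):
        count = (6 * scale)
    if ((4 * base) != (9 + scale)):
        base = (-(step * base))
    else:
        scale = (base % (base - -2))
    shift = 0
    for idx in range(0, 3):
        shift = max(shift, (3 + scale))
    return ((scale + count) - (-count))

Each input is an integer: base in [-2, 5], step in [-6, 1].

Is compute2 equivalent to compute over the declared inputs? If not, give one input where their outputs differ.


Behavior is preserved: although min/max/abs usage differs, and comparison usage differs, the outputs never diverge.
As a probe, take base=-1, step=-3: compute runs scale=1, then count=0, then ((min(base, -6) * (base % (count - 3))) > (count * -2)) is true, then count=6, then ((4 * base) != (9 + scale)) is true, then base=-3, then shift=0, then (idx=0), then shift=4, then (idx=1), then shift=4, then (idx=2), then shift=4, then returns 13; compute2 runs scale=1, then count=0, then ((count * -2) < (min(base, -6) * (base % (count - 3)))) is true, then count=6, then ((4 * base) != (9 + scale)) is true, then base=-3, then shift=0, then (idx=0), then shift=4, then (idx=1), then shift=4, then (idx=2), then shift=4, then returns 13; both end at 13.
An exhaustive pass over the 64 declared inputs shows identical outputs.
verdict: equivalent


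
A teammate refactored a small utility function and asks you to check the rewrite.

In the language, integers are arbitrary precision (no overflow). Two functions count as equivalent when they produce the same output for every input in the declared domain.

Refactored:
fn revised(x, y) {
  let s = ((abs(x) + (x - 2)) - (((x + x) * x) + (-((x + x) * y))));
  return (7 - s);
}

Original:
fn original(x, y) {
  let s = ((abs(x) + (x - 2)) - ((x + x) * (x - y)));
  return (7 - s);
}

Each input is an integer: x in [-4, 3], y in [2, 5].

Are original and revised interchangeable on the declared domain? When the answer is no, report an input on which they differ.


Differences: arithmetic usage differs — yet all 32 inputs agree.
verdict: equivalent


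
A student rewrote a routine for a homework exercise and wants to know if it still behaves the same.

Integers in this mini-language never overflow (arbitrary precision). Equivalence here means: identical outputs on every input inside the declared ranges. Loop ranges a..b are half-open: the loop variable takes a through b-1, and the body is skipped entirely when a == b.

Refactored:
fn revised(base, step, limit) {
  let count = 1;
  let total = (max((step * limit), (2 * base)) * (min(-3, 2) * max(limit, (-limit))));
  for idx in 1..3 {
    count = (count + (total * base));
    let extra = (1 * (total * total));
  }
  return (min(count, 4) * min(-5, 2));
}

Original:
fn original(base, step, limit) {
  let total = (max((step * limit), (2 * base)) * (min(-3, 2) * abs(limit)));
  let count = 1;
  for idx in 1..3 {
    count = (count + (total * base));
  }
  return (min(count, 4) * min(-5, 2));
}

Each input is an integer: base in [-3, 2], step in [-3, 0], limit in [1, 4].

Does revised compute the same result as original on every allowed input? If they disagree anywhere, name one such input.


Side by side, the visible changes include: min/max/abs usage differs; also statement counts differ; also arithmetic usage differs; also local variable names differ; also constant usage differs.
Tracing base=-3, step=-1, limit=4: original: total = 48; count = 1; [idx=1]; count = -143; [idx=2]; count = -287; return 1435 | revised: count = 1; total = 48; [idx=1]; count = -143; extra = 2304; [idx=2]; count = -287; extra = 2304; return 1435 — matching result 1435.
An exhaustive pass over the 96 declared inputs shows identical outputs.
verdict: equivalent


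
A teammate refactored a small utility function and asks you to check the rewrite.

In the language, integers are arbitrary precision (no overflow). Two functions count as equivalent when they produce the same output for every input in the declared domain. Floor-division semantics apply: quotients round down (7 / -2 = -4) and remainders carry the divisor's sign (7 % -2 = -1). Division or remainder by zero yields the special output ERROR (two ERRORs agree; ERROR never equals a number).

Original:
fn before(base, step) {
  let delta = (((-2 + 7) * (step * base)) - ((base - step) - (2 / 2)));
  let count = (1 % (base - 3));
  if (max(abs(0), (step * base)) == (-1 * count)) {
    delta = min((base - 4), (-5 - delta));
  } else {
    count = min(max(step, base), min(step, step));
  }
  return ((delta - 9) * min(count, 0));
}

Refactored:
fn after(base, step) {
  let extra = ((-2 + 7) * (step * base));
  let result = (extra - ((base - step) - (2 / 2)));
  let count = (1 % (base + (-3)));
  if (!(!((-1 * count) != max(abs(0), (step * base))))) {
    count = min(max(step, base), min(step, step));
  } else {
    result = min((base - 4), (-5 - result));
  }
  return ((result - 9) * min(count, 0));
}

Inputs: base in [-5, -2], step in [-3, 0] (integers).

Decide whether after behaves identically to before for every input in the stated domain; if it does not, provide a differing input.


The two versions differ — the changes include boolean connective usage differs, plus statement counts differ, plus local variable names differ, plus arithmetic usage differs, plus comparison usage differs.
One worked example (base=-5, step=0) — before: delta := 6 | count := -7 | (max(abs(0), (step * base)) == (-1 * count)): false | count := 0 | result 0; after: extra := 0 | result := 6 | count := -7 | (!(!((-1 * count) != max(abs(0), (step * base))))): true | count := 0 | result 0; agreement on 0.
Checked all 16 inputs in the declared domain: the outputs agree on every one.
verdict: equivalent


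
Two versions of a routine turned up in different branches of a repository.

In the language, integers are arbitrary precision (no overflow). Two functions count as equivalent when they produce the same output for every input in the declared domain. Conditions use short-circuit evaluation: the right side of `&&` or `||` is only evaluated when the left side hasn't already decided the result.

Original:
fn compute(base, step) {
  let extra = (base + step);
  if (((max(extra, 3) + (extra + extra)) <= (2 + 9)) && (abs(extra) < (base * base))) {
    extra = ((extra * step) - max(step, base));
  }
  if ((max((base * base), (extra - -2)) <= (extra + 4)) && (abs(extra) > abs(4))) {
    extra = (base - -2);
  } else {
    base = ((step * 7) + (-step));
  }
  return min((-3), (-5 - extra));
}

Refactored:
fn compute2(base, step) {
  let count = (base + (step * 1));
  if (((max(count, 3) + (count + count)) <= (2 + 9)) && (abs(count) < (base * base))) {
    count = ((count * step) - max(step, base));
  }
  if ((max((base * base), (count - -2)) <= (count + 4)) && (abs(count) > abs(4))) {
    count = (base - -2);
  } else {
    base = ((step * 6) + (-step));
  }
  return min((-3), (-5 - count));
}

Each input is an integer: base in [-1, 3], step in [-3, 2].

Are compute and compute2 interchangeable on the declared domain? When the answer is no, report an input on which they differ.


Equivalent. The edit looks behavioral (`7` became `6`), but over these ranges it never changes the outcome.
An exhaustive pass over the 30 declared inputs shows identical outputs.
As a probe, take base=2, step=-3: compute runs extra := -1 | (((max(extra, 3) + (extra + extra)) <= (2 + 9)) && (abs(extra) < (base * base))): true | extra := 1 | ((max((base * base), (extra - -2)) <= (extra + 4)) && (abs(extra) > abs(4))): false | base := -18 | result -6; compute2 runs count := -1 | (((max(count, 3) + (count + count)) <= (2 + 9)) && (abs(count) < (base * base))): true | count := 1 | ((max((base * base), (count - -2)) <= (count + 4)) && (abs(count) > abs(4))): false | base := -15 | result -6; both end at -6.
verdict: equivalent


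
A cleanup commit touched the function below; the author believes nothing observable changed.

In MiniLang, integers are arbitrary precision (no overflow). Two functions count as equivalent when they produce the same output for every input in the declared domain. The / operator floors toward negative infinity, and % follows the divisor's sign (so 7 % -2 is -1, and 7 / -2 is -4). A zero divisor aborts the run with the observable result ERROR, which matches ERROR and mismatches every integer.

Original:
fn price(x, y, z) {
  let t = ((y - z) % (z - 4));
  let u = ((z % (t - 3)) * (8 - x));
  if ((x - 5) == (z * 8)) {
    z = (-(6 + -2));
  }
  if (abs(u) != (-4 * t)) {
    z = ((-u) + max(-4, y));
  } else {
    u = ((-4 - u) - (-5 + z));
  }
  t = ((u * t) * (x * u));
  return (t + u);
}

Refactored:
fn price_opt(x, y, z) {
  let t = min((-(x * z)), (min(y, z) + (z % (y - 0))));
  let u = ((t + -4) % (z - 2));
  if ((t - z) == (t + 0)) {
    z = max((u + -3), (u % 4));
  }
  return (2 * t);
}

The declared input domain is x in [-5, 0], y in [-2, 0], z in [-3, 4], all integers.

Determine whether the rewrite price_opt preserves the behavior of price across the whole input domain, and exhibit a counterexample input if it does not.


The rewrite breaks on x=-5, y=-2, z=-3, where the results are 45591 and -30.
price: t becomes -6; next u becomes -39; next ((x - 5) == (z * 8)) evaluates to false; next (abs(u) != (-4 * t)) evaluates to true; next z becomes 37; next t becomes 45630; next final value 45591
price_opt: t becomes -15; next u becomes -4; next ((t - z) == (t + 0)) evaluates to false; next final value -30
verdict: not equivalent; witness: x=-5, y=-2, z=-3


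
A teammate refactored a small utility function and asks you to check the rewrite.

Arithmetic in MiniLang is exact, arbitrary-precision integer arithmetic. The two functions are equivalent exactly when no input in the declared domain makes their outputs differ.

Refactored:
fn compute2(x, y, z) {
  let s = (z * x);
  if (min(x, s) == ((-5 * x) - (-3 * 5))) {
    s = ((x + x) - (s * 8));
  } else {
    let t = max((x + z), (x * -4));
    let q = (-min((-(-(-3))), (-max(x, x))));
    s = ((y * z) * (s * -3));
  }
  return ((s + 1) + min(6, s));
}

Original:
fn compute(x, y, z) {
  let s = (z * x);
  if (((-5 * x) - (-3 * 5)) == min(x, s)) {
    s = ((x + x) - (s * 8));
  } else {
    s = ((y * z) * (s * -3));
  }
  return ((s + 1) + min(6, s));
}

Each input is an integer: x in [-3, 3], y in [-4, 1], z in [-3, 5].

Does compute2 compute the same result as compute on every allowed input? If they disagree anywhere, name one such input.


Equivalent. There is a behavioral-looking edit here, yet the outcome never shifts on this domain.
An exhaustive pass over the 378 declared inputs shows identical outputs.
Tracing x=-2, y=0, z=0: compute: s=0, then (((-5 * x) - (-3 * 5)) == min(x, s)) is false, then s=0, then returns 1 | compute2: s=0, then (min(x, s) == ((-5 * x) - (-3 * 5))) is false, then t=8, then q=3, then s=0, then returns 1 — matching result 1.
verdict: equivalent


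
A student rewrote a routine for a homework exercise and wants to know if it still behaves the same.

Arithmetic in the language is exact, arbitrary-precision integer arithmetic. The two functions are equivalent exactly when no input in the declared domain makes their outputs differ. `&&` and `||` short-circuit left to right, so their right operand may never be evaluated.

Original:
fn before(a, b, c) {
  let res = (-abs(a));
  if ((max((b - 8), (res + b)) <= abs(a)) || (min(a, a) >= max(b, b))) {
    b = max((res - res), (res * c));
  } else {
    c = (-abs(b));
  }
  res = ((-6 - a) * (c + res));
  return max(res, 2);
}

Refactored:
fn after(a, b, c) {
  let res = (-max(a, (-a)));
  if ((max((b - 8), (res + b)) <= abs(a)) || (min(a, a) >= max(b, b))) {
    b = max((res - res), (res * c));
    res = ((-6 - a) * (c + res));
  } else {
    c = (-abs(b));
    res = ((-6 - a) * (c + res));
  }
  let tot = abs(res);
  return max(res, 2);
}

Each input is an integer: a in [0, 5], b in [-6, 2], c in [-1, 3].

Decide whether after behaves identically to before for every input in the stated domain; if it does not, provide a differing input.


This is a faithful refactor — statement counts differ, and arithmetic usage differs, and local variable names differ, and min/max/abs usage differs, and constant usage differs, but the computed results match everywhere.
One worked example (a=2, b=1, c=3) — before: res becomes -2; next ((max((b - 8), (res + b)) <= abs(a)) || (min(a, a) >= max(b, b))) evaluates to true; next b becomes 0; next res becomes -8; next final value 2; after: res becomes -2; next ((max((b - 8), (res + b)) <= abs(a)) || (min(a, a) >= max(b, b))) evaluates to true; next b becomes 0; next res becomes -8; next tot becomes 8; next final value 2; agreement on 2.
Every one of the 270 inputs gives matching results.
verdict: equivalent


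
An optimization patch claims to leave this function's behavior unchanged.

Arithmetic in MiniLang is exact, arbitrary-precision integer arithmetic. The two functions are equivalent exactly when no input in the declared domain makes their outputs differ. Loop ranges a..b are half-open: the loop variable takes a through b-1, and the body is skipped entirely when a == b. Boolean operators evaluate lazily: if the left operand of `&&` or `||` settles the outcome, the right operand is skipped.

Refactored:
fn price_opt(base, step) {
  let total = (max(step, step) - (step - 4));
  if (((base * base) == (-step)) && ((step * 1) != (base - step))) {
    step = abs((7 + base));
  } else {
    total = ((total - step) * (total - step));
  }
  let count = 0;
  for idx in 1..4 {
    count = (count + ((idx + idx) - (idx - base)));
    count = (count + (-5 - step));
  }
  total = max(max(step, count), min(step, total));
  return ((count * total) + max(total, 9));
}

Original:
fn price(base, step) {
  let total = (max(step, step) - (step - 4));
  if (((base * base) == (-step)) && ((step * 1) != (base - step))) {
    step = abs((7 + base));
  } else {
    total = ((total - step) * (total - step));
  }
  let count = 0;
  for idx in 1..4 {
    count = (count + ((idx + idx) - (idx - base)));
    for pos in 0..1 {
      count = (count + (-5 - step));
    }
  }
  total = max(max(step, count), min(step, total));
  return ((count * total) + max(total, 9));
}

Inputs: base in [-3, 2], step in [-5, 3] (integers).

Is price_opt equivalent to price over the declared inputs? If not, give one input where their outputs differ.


Reading the diff, among the changes: loop structure differs; statement counts differ; local variable names differ.
As a probe, take base=0, step=-2: price runs total := 4 | (((base * base) == (-step)) && ((step * 1) != (base - step))): false | total := 36 | count := 0 | iter idx=1: | count := 1 | iter pos=0: | count := -2 | iter idx=2: | count := 0 | iter pos=0: | count := -3 | iter idx=3: | count := 0 | iter pos=0: | count := -3 | total := -2 | result 15; price_opt runs total := 4 | (((base * base) == (-step)) && ((step * 1) != (base - step))): false | total := 36 | count := 0 | iter idx=1: | count := 1 | count := -2 | iter idx=2: | count := 0 | count := -3 | iter idx=3: | count := 0 | count := -3 | total := -2 | result 15; both end at 15.
An exhaustive pass over the 54 declared inputs shows identical outputs.
verdict: equivalent


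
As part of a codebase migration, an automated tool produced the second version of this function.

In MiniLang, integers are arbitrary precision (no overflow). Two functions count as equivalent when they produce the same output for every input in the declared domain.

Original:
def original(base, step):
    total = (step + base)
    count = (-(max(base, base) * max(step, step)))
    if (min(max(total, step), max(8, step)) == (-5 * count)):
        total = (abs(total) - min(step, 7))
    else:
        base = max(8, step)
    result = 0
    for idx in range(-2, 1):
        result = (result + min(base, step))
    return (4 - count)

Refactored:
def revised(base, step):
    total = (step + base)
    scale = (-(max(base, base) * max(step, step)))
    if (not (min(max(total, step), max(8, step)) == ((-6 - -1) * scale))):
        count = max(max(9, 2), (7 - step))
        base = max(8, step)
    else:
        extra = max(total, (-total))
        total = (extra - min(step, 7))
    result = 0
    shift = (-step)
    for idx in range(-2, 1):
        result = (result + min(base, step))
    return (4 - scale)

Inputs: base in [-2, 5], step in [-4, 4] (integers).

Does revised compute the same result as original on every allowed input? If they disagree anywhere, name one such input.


Behavior is preserved: although boolean connective usage differs; statement counts differ; local variable names differ; min/max/abs usage differs; arithmetic usage differs; constant usage differs, the outputs never diverge.
Spot check at base=-1, step=-1 — original: total := -2 | count := -1 | (min(max(total, step), max(8, step)) == (-5 * count)): false | base := 8 | result := 0 | iter idx=-2: | result := -1 | iter idx=-1: | result := -2 | iter idx=0: | result := -3 | result 5. revised: total := -2 | scale := -1 | (not (min(max(total, step), max(8, step)) == ((-6 - -1) * scale))): true | count := 9 | base := 8 | result := 0 | shift := 1 | iter idx=-2: | result := -1 | iter idx=-1: | result := -2 | iter idx=0: | result := -3 | result 5. Both give 5.
Every one of the 72 inputs gives matching results.
verdict: equivalent


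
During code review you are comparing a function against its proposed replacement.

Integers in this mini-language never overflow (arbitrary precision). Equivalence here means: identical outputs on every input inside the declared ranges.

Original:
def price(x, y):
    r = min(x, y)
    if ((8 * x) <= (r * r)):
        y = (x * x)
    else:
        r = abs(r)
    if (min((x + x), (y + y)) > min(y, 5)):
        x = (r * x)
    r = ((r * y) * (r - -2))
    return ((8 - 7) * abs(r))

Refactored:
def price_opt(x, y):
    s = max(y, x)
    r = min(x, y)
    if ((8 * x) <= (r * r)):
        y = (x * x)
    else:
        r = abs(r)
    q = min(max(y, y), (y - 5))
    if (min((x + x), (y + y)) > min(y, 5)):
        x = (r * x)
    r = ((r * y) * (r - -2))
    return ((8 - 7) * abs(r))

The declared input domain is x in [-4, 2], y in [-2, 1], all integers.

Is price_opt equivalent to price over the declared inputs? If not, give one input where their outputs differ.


The two versions differ — the changes include statement counts differ, min/max/abs usage differs, local variable names differ, constant usage differs, arithmetic usage differs.
Tracing x=-4, y=1: price: r = -4; ((8 * x) <= (r * r)) -> true; y = 16; (min((x + x), (y + y)) > min(y, 5)) -> false; r = 128; return 128 | price_opt: s = 1; r = -4; ((8 * x) <= (r * r)) -> true; y = 16; q = 11; (min((x + x), (y + y)) > min(y, 5)) -> false; r = 128; return 128 — matching result 128.
Every one of the 28 inputs gives matching results.
verdict: equivalent


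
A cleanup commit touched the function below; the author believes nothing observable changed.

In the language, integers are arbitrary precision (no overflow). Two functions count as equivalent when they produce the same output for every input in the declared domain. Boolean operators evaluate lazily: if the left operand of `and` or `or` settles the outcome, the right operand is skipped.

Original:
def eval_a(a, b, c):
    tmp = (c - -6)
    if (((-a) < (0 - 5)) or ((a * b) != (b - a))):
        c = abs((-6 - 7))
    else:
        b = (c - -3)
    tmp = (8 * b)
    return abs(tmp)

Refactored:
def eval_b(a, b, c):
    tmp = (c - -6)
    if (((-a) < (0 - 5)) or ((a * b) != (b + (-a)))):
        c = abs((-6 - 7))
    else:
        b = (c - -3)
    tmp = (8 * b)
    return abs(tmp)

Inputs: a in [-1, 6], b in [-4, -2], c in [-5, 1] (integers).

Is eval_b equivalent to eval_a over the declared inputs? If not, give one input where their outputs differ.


Behavior is preserved: although arithmetic usage differs, the outputs never diverge.
One worked example (a=6, b=-3, c=1) — eval_a: tmp becomes 7; next (((-a) < (0 - 5)) or ((a * b) != (b - a))) evaluates to true; next c becomes 13; next tmp becomes -24; next final value 24; eval_b: tmp becomes 7; next (((-a) < (0 - 5)) or ((a * b) != (b + (-a)))) evaluates to true; next c becomes 13; next tmp becomes -24; next final value 24; agreement on 24.
Checked all 168 inputs in the declared domain: the outputs agree on every one.
verdict: equivalent


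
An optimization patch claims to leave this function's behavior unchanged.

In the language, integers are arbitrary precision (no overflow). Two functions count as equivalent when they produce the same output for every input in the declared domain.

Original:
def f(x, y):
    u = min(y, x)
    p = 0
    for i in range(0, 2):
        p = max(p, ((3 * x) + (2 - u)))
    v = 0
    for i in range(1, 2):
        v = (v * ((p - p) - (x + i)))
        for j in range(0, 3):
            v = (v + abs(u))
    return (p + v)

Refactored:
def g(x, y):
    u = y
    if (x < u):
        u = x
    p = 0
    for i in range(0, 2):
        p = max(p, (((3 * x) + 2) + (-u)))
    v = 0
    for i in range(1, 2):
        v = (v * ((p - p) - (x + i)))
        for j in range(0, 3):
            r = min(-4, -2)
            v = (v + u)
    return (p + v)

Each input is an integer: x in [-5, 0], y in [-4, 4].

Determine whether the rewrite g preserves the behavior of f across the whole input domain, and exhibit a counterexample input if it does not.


Take x=-5, y=-4.
f: u = -5; p = 0; [i=0]; p = 0; [i=1]; p = 0; v = 0; [i=1]; v = 0; [j=0]; v = 5; [j=1]; v = 10; [j=2]; v = 15; return 15
g: u = -4; (x < u) -> true; u = -5; p = 0; [i=0]; p = 0; [i=1]; p = 0; v = 0; [i=1]; v = 0; [j=0]; r = -4; v = -5; [j=1]; r = -4; v = -10; [j=2]; r = -4; v = -15; return -15
15 != -15, so the rewrite changes behavior.
verdict: not equivalent; witness: x=-5, y=-4


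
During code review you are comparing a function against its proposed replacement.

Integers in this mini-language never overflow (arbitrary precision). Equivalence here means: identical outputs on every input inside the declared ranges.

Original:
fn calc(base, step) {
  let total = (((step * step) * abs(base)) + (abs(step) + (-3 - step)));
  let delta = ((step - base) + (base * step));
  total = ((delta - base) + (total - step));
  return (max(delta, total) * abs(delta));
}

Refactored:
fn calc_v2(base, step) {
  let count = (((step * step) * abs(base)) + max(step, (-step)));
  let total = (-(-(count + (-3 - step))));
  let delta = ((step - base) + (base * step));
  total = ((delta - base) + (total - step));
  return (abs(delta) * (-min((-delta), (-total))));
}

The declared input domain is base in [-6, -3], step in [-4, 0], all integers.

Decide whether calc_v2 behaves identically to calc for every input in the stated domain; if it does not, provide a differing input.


The two versions differ — the changes include min/max/abs usage differs, plus local variable names differ, plus statement counts differ.
As a probe, take base=-3, step=-1: calc runs total := 2 | delta := 5 | total := 11 | result 55; calc_v2 runs count := 4 | total := 2 | delta := 5 | total := 11 | result 55; both end at 55.
Checked all 20 inputs in the declared domain: the outputs agree on every one.
verdict: equivalent


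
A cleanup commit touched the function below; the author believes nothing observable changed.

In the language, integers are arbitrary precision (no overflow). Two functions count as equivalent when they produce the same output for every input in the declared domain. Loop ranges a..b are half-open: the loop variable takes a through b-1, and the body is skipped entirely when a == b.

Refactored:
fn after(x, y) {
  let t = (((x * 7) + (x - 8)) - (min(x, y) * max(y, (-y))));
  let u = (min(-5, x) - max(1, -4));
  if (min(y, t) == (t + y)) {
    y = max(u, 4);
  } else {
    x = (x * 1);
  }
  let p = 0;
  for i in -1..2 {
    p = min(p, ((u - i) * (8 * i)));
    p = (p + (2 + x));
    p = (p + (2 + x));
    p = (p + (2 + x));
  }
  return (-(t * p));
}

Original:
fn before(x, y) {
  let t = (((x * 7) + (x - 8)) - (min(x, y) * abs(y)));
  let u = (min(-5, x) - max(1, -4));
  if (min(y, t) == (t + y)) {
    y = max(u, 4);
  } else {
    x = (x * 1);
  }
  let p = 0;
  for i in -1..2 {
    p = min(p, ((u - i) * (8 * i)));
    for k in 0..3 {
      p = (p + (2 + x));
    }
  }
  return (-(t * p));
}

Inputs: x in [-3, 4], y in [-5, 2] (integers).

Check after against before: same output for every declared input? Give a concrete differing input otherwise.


Reading the diff, among the changes: min/max/abs usage differs, plus statement counts differ, plus loop structure differs, plus arithmetic usage differs, plus local variable names differ, plus constant usage differs.
One worked example (x=2, y=-5) — before: t = 33; u = -6; (min(y, t) == (t + y)) -> false; x = 2; p = 0; [i=-1]; p = 0; [k=0]; p = 4; [k=1]; p = 8; [k=2]; p = 12; [i=0]; p = 0; [k=0]; p = 4; [k=1]; p = 8; [k=2]; p = 12; [i=1]; p = -56; [k=0]; p = -52; [k=1]; p = -48; [k=2]; p = -44; return 1452; after: t = 33; u = -6; (min(y, t) == (t + y)) -> false; x = 2; p = 0; [i=-1]; p = 0; p = 4; p = 8; p = 12; [i=0]; p = 0; p = 4; p = 8; p = 12; [i=1]; p = -56; p = -52; p = -48; p = -44; return 1452; agreement on 1452.
Sweeping the whole domain (64 inputs) finds no disagreement.
verdict: equivalent
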